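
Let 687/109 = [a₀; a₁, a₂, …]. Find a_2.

3

687 = 6·109 + 33   →  a_0 = 6
109 = 3·33 + 10   →  a_1 = 3
33 = 3·10 + 3   →  a_2 = 3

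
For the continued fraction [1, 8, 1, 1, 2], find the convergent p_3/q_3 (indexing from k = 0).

19/17

Using pₖ = aₖpₖ₋₁ + pₖ₋₂, qₖ = aₖqₖ₋₁ + qₖ₋₂ (with p₋₁=1, p₋₂=0, q₋₁=0, q₋₂=1):
  k=0: a=1, p=1, q=1
  k=1: a=8, p=9, q=8
  k=2: a=1, p=10, q=9
  k=3: a=1, p=19, q=17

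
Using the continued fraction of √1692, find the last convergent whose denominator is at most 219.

4607/112

√1692 = [41; 7, 2, 7, 82, …] (period length 4).
Convergents:
  p_0/q_0 = 41/1
  p_1/q_1 = 288/7
  p_2/q_2 = 617/15
  p_3/q_3 = 4607/112
  p_4/q_4 = 378391/9199
q_3 = 112 ≤ 219 < 9199 = q_4, so the answer is 4607/112.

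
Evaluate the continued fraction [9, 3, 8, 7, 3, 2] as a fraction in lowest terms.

12079/1296

Using pₖ = aₖpₖ₋₁ + pₖ₋₂ and qₖ = aₖqₖ₋₁ + qₖ₋₂:
  k=0: a=9, p=9, q=1
  k=1: a=3, p=28, q=3
  k=2: a=8, p=233, q=25
  k=3: a=7, p=1659, q=178
  k=4: a=3, p=5210, q=559
  k=5: a=2, p=12079, q=1296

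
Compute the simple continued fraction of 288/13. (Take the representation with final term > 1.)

[22; 6, 2]

288 = 22×13 + 2
13 = 6×2 + 1
2 = 2×1 + 0  (stop)
So 288/13 = [22; 6, 2].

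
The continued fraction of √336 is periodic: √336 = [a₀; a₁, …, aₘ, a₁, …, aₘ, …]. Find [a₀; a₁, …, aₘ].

a₀ = ⌊√336⌋ = 18.
With m₀=0, d₀=1 and mₖ₊₁ = dₖaₖ − mₖ, dₖ₊₁ = (n − mₖ₊₁²)/dₖ, aₖ₊₁ = ⌊(a₀+mₖ₊₁)/dₖ₊₁⌋:
  k=1: m=18, d=12, a=3
  k=2: m=18, d=1, a=36
d=1 and a=2a₀=36 at k=2, so the next step gives (m, d) = (18, 12) again — its k=1 value — and the period has length 2.

[18; 3, 36]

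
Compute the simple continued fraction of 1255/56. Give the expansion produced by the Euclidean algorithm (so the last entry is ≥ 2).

1255 = 22*56 + 23
56 = 2*23 + 10
23 = 2*10 + 3
10 = 3*3 + 1
3 = 3*1 + 0  (stop)
So 1255/56 = [22; 2, 2, 3, 3].

[22; 2, 2, 3, 3]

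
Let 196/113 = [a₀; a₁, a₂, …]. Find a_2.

2

196 = 1·113 + 83   →  a_0 = 1
113 = 1·83 + 30   →  a_1 = 1
83 = 2·30 + 23   →  a_2 = 2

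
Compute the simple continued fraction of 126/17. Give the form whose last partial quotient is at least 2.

[7; 2, 2, 3]

126 = 7×17 + 7
17 = 2×7 + 3
7 = 2×3 + 1
3 = 3×1 + 0  (stop)
So 126/17 = [7; 2, 2, 3].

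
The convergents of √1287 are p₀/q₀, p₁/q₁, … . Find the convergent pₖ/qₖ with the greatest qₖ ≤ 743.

20628/575

√1287 = [35; 1, 6, 1, 70, …] (period length 4).
Convergents:
  p_0/q_0 = 35/1
  p_1/q_1 = 36/1
  p_2/q_2 = 251/7
  p_3/q_3 = 287/8
  p_4/q_4 = 20341/567
  p_5/q_5 = 20628/575
  p_6/q_6 = 144109/4017
q_5 = 575 ≤ 743 < 4017 = q_6, so the answer is 20628/575.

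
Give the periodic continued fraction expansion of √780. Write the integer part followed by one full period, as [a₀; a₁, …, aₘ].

[27; 1, 12, 1, 54]

a₀ = ⌊√780⌋ = 27.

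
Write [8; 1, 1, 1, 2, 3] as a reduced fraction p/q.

Using pₖ = aₖpₖ₋₁ + pₖ₋₂ and qₖ = aₖqₖ₋₁ + qₖ₋₂:
  k=0: a=8, p=8, q=1
  k=1: a=1, p=9, q=1
  k=2: a=1, p=17, q=2
  k=3: a=1, p=26, q=3
  k=4: a=2, p=69, q=8
  k=5: a=3, p=233, q=27

233/27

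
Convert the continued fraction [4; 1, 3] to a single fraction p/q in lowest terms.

Fold from the inside: start with 3/1.
  1 + 1/3 = 4/3
  4 + 3/4 = 19/4

19/4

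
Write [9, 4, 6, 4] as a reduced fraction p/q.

961/104

Fold from the inside: start with 4/1.
  6 + 1/4 = 25/4
  4 + 4/25 = 104/25
  9 + 25/104 = 961/104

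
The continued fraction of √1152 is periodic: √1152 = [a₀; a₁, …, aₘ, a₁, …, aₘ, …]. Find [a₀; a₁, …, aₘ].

a₀ = ⌊√1152⌋ = 33.
With m₀=0, d₀=1 and mₖ₊₁ = dₖaₖ − mₖ, dₖ₊₁ = (n − mₖ₊₁²)/dₖ, aₖ₊₁ = ⌊(a₀+mₖ₊₁)/dₖ₊₁⌋:
  k=1: m=33, d=63, a=1
  k=2: m=30, d=4, a=15
  k=3: m=30, d=63, a=1
  k=4: m=33, d=1, a=66
d=1 and a=2a₀=66 at k=4, so the next step gives (m, d) = (33, 63) again — its k=1 value — and the period has length 4.

[33; 1, 15, 1, 66]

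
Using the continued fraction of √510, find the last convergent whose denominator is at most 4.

√510 = [22; 1, 1, 2, 1, 1, 44, …] (period length 6).
Convergents:
  p_0/q_0 = 22/1
  p_1/q_1 = 23/1
  p_2/q_2 = 45/2
  p_3/q_3 = 113/5
q_2 = 2 ≤ 4 < 5 = q_3, so the answer is 45/2.

45/2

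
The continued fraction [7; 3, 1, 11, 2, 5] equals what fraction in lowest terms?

Using pₖ = aₖpₖ₋₁ + pₖ₋₂ and qₖ = aₖqₖ₋₁ + qₖ₋₂:
  k=0: a=7, p=7, q=1
  k=1: a=3, p=22, q=3
  k=2: a=1, p=29, q=4
  k=3: a=11, p=341, q=47
  k=4: a=2, p=711, q=98
  k=5: a=5, p=3896, q=537

3896/537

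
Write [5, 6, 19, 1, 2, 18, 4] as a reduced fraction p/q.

Using pₖ = aₖpₖ₋₁ + pₖ₋₂ and qₖ = aₖqₖ₋₁ + qₖ₋₂:
  k=0: a=5, p=5, q=1
  k=1: a=6, p=31, q=6
  k=2: a=19, p=594, q=115
  k=3: a=1, p=625, q=121
  k=4: a=2, p=1844, q=357
  k=5: a=18, p=33817, q=6547
  k=6: a=4, p=137112, q=26545

137112/26545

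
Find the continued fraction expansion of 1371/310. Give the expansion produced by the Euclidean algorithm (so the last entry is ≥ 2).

1371 = 4×310 + 131
310 = 2×131 + 48
131 = 2×48 + 35
48 = 1×35 + 13
35 = 2×13 + 9
13 = 1×9 + 4
9 = 2×4 + 1
4 = 4×1 + 0  (stop)
So 1371/310 = [4; 2, 2, 1, 2, 1, 2, 4].

[4; 2, 2, 1, 2, 1, 2, 4]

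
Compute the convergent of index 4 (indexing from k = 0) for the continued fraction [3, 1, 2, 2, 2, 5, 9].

Using pₖ = aₖpₖ₋₁ + pₖ₋₂, qₖ = aₖqₖ₋₁ + qₖ₋₂ (with p₋₁=1, p₋₂=0, q₋₁=0, q₋₂=1):
  k=0: a=3, p=3, q=1
  k=1: a=1, p=4, q=1
  k=2: a=2, p=11, q=3
  k=3: a=2, p=26, q=7
  k=4: a=2, p=63, q=17

63/17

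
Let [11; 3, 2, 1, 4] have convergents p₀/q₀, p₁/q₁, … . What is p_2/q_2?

Using pₖ = aₖpₖ₋₁ + pₖ₋₂, qₖ = aₖqₖ₋₁ + qₖ₋₂ (with p₋₁=1, p₋₂=0, q₋₁=0, q₋₂=1):
  k=0: a=11, p=11, q=1
  k=1: a=3, p=34, q=3
  k=2: a=2, p=79, q=7

79/7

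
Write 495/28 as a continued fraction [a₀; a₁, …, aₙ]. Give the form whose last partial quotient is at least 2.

495 = 17×28 + 19
28 = 1×19 + 9
19 = 2×9 + 1
9 = 9×1 + 0  (stop)
So 495/28 = [17; 1, 2, 9].

[17; 1, 2, 9]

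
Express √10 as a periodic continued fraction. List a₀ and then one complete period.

[3; 6]

a₀ = ⌊√10⌋ = 3.
With m₀=0, d₀=1 and mₖ₊₁ = dₖaₖ − mₖ, dₖ₊₁ = (n − mₖ₊₁²)/dₖ, aₖ₊₁ = ⌊(a₀+mₖ₊₁)/dₖ₊₁⌋:
  k=1: m=3, d=1, a=6
d=1 and a=2a₀=6 at k=1, so the next step gives (m, d) = (3, 1) again — its k=1 value — and the period has length 1.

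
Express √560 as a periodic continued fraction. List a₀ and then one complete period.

[23; 1, 1, 1, 46]

a₀ = ⌊√560⌋ = 23.
With m₀=0, d₀=1 and mₖ₊₁ = dₖaₖ − mₖ, dₖ₊₁ = (n − mₖ₊₁²)/dₖ, aₖ₊₁ = ⌊(a₀+mₖ₊₁)/dₖ₊₁⌋:
  k=1: m=23, d=31, a=1
  k=2: m=8, d=16, a=1
  k=3: m=8, d=31, a=1
  k=4: m=23, d=1, a=46
d=1 and a=2a₀=46 at k=4, so the next step gives (m, d) = (23, 31) again — its k=1 value — and the period has length 4.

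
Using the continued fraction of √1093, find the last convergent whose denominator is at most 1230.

18018/545

√1093 = [33; 16, 1, 1, 16, 66, …] (period length 5).
Convergents:
  p_0/q_0 = 33/1
  p_1/q_1 = 529/16
  p_2/q_2 = 562/17
  p_3/q_3 = 1091/33
  p_4/q_4 = 18018/545
  p_5/q_5 = 1190279/36003
q_4 = 545 ≤ 1230 < 36003 = q_5, so the answer is 18018/545.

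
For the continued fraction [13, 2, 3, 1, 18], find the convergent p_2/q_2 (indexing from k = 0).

Using pₖ = aₖpₖ₋₁ + pₖ₋₂, qₖ = aₖqₖ₋₁ + qₖ₋₂ (with p₋₁=1, p₋₂=0, q₋₁=0, q₋₂=1):
  k=0: a=13, p=13, q=1
  k=1: a=2, p=27, q=2
  k=2: a=3, p=94, q=7

94/7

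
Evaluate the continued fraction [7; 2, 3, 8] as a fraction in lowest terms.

Fold from the inside: start with 8/1.
  3 + 1/8 = 25/8
  2 + 8/25 = 58/25
  7 + 25/58 = 431/58

431/58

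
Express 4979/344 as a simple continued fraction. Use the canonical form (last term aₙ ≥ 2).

[14; 2, 9, 18]

4979 = 14×344 + 163
344 = 2×163 + 18
163 = 9×18 + 1
18 = 18×1 + 0  (stop)
So 4979/344 = [14; 2, 9, 18].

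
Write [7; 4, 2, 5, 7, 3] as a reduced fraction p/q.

7983/1105

Using pₖ = aₖpₖ₋₁ + pₖ₋₂ and qₖ = aₖqₖ₋₁ + qₖ₋₂:
  k=0: a=7, p=7, q=1
  k=1: a=4, p=29, q=4
  k=2: a=2, p=65, q=9
  k=3: a=5, p=354, q=49
  k=4: a=7, p=2543, q=352
  k=5: a=3, p=7983, q=1105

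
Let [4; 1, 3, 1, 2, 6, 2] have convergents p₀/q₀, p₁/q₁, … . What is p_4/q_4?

67/14

Using pₖ = aₖpₖ₋₁ + pₖ₋₂, qₖ = aₖqₖ₋₁ + qₖ₋₂ (with p₋₁=1, p₋₂=0, q₋₁=0, q₋₂=1):
  k=0: a=4, p=4, q=1
  k=1: a=1, p=5, q=1
  k=2: a=3, p=19, q=4
  k=3: a=1, p=24, q=5
  k=4: a=2, p=67, q=14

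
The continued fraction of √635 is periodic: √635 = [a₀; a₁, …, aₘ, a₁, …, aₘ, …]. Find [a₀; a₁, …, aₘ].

[25; 5, 50]

a₀ = ⌊√635⌋ = 25.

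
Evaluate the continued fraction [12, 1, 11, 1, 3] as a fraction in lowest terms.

659/51

Using pₖ = aₖpₖ₋₁ + pₖ₋₂ and qₖ = aₖqₖ₋₁ + qₖ₋₂:
  k=0: a=12, p=12, q=1
  k=1: a=1, p=13, q=1
  k=2: a=11, p=155, q=12
  k=3: a=1, p=168, q=13
  k=4: a=3, p=659, q=51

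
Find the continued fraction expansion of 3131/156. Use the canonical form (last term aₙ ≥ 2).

3131 = 20·156 + 11
156 = 14·11 + 2
11 = 5·2 + 1
2 = 2·1 + 0  (stop)
So 3131/156 = [20; 14, 5, 2].

[20; 14, 5, 2]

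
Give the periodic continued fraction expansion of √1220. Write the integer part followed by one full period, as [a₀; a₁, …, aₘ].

a₀ = ⌊√1220⌋ = 34.
With m₀=0, d₀=1 and mₖ₊₁ = dₖaₖ − mₖ, dₖ₊₁ = (n − mₖ₊₁²)/dₖ, aₖ₊₁ = ⌊(a₀+mₖ₊₁)/dₖ₊₁⌋:
  k=1: m=34, d=64, a=1
  k=2: m=30, d=5, a=12
  k=3: m=30, d=64, a=1
  k=4: m=34, d=1, a=68
d=1 and a=2a₀=68 at k=4, so the next step gives (m, d) = (34, 64) again — its k=1 value — and the period has length 4.

[34; 1, 12, 1, 68]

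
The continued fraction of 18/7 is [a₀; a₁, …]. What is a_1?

18 = 2·7 + 4   →  a_0 = 2
7 = 1·4 + 3   →  a_1 = 1

1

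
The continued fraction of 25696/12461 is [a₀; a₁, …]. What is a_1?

16

25696 = 2·12461 + 774   →  a_0 = 2
12461 = 16·774 + 77   →  a_1 = 16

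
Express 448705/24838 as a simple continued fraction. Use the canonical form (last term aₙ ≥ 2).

[18; 15, 3, 10, 17, 3]

448705 = 18*24838 + 1621
24838 = 15*1621 + 523
1621 = 3*523 + 52
523 = 10*52 + 3
52 = 17*3 + 1
3 = 3*1 + 0  (stop)
So 448705/24838 = [18; 15, 3, 10, 17, 3].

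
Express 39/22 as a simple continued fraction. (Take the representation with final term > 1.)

39 = 1*22 + 17
22 = 1*17 + 5
17 = 3*5 + 2
5 = 2*2 + 1
2 = 2*1 + 0  (stop)
So 39/22 = [1; 1, 3, 2, 2].

[1; 1, 3, 2, 2]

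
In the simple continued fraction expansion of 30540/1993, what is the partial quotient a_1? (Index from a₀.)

3

30540 = 15·1993 + 645   →  a_0 = 15
1993 = 3·645 + 58   →  a_1 = 3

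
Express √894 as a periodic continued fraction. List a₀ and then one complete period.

[29; 1, 8, 1, 58]

a₀ = ⌊√894⌋ = 29.
With m₀=0, d₀=1 and mₖ₊₁ = dₖaₖ − mₖ, dₖ₊₁ = (n − mₖ₊₁²)/dₖ, aₖ₊₁ = ⌊(a₀+mₖ₊₁)/dₖ₊₁⌋:
  k=1: m=29, d=53, a=1
  k=2: m=24, d=6, a=8
  k=3: m=24, d=53, a=1
  k=4: m=29, d=1, a=58
d=1 and a=2a₀=58 at k=4, so the next step gives (m, d) = (29, 53) again — its k=1 value — and the period has length 4.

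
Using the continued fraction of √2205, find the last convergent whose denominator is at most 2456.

51841/1104

√2205 = [46; 1, 22, 2, 22, 1, 92, …] (period length 6).
Convergents:
  p_0/q_0 = 46/1
  p_1/q_1 = 47/1
  p_2/q_2 = 1080/23
  p_3/q_3 = 2207/47
  p_4/q_4 = 49634/1057
  p_5/q_5 = 51841/1104
  p_6/q_6 = 4819006/102625
q_5 = 1104 ≤ 2456 < 102625 = q_6, so the answer is 51841/1104.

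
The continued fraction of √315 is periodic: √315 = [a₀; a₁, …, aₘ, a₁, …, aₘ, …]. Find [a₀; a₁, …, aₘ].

a₀ = ⌊√315⌋ = 17.
With m₀=0, d₀=1 and mₖ₊₁ = dₖaₖ − mₖ, dₖ₊₁ = (n − mₖ₊₁²)/dₖ, aₖ₊₁ = ⌊(a₀+mₖ₊₁)/dₖ₊₁⌋:
  k=1: m=17, d=26, a=1
  k=2: m=9, d=9, a=2
  k=3: m=9, d=26, a=1
  k=4: m=17, d=1, a=34
d=1 and a=2a₀=34 at k=4, so the next step gives (m, d) = (17, 26) again — its k=1 value — and the period has length 4.

[17; 1, 2, 1, 34]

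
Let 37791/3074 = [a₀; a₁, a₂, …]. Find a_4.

37791 = 12·3074 + 903   →  a_0 = 12
3074 = 3·903 + 365   →  a_1 = 3
903 = 2·365 + 173   →  a_2 = 2
365 = 2·173 + 19   →  a_3 = 2
173 = 9·19 + 2   →  a_4 = 9

9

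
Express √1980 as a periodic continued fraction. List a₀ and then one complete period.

[44; 2, 88]

a₀ = ⌊√1980⌋ = 44.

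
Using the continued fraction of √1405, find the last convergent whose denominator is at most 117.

2249/60

√1405 = [37; 2, 14, 2, 74, …] (period length 4).
Convergents:
  p_0/q_0 = 37/1
  p_1/q_1 = 75/2
  p_2/q_2 = 1087/29
  p_3/q_3 = 2249/60
  p_4/q_4 = 167513/4469
q_3 = 60 ≤ 117 < 4469 = q_4, so the answer is 2249/60.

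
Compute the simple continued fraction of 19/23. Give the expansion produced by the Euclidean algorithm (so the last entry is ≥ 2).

19 = 0·23 + 19
23 = 1·19 + 4
19 = 4·4 + 3
4 = 1·3 + 1
3 = 3·1 + 0  (stop)
So 19/23 = [0; 1, 4, 1, 3].

[0; 1, 4, 1, 3]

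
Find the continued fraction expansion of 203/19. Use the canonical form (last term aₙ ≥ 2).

[10; 1, 2, 6]

203 = 10*19 + 13
19 = 1*13 + 6
13 = 2*6 + 1
6 = 6*1 + 0  (stop)
So 203/19 = [10; 1, 2, 6].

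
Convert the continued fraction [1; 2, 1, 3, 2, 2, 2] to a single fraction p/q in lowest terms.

Fold from the inside: start with 2/1.
  2 + 1/2 = 5/2
  2 + 2/5 = 12/5
  3 + 5/12 = 41/12
  1 + 12/41 = 53/41
  2 + 41/53 = 147/53
  1 + 53/147 = 200/147

200/147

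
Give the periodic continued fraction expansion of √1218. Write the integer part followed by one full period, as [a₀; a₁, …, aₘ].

[34; 1, 8, 1, 68]

a₀ = ⌊√1218⌋ = 34.
With m₀=0, d₀=1 and mₖ₊₁ = dₖaₖ − mₖ, dₖ₊₁ = (n − mₖ₊₁²)/dₖ, aₖ₊₁ = ⌊(a₀+mₖ₊₁)/dₖ₊₁⌋:
  k=1: m=34, d=62, a=1
  k=2: m=28, d=7, a=8
  k=3: m=28, d=62, a=1
  k=4: m=34, d=1, a=68
d=1 and a=2a₀=68 at k=4, so the next step gives (m, d) = (34, 62) again — its k=1 value — and the period has length 4.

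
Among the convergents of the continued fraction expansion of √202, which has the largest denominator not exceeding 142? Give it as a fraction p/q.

√202 = [14; 4, 1, 2, 2, 1, 4, 28, …] (period length 7).
Convergents:
  p_0/q_0 = 14/1
  p_1/q_1 = 57/4
  p_2/q_2 = 71/5
  p_3/q_3 = 199/14
  p_4/q_4 = 469/33
  p_5/q_5 = 668/47
  p_6/q_6 = 3141/221
q_5 = 47 ≤ 142 < 221 = q_6, so the answer is 668/47.

668/47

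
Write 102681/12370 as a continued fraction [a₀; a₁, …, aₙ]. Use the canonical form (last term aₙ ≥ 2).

[8; 3, 3, 12, 14, 3, 2]

102681 = 8*12370 + 3721
12370 = 3*3721 + 1207
3721 = 3*1207 + 100
1207 = 12*100 + 7
100 = 14*7 + 2
7 = 3*2 + 1
2 = 2*1 + 0  (stop)
So 102681/12370 = [8; 3, 3, 12, 14, 3, 2].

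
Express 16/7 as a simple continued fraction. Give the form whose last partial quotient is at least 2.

[2; 3, 2]

16 = 2×7 + 2
7 = 3×2 + 1
2 = 2×1 + 0  (stop)
So 16/7 = [2; 3, 2].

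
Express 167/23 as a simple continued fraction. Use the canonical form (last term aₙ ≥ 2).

[7; 3, 1, 5]

167 = 7·23 + 6
23 = 3·6 + 5
6 = 1·5 + 1
5 = 5·1 + 0  (stop)
So 167/23 = [7; 3, 1, 5].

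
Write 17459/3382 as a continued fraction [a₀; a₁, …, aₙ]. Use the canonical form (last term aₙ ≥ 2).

[5; 6, 6, 4, 5, 4]

17459 = 5*3382 + 549
3382 = 6*549 + 88
549 = 6*88 + 21
88 = 4*21 + 4
21 = 5*4 + 1
4 = 4*1 + 0  (stop)
So 17459/3382 = [5; 6, 6, 4, 5, 4].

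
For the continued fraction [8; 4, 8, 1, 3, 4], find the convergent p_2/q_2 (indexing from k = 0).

Using pₖ = aₖpₖ₋₁ + pₖ₋₂, qₖ = aₖqₖ₋₁ + qₖ₋₂ (with p₋₁=1, p₋₂=0, q₋₁=0, q₋₂=1):
  k=0: a=8, p=8, q=1
  k=1: a=4, p=33, q=4
  k=2: a=8, p=272, q=33

272/33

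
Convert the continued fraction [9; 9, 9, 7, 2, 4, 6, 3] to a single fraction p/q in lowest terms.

999060/109669

Fold from the inside: start with 3/1.
  6 + 1/3 = 19/3
  4 + 3/19 = 79/19
  2 + 19/79 = 177/79
  7 + 79/177 = 1318/177
  9 + 177/1318 = 12039/1318
  9 + 1318/12039 = 109669/12039
  9 + 12039/109669 = 999060/109669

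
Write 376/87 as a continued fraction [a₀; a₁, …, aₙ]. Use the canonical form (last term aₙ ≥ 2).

[4; 3, 9, 3]

376 = 4×87 + 28
87 = 3×28 + 3
28 = 9×3 + 1
3 = 3×1 + 0  (stop)
So 376/87 = [4; 3, 9, 3].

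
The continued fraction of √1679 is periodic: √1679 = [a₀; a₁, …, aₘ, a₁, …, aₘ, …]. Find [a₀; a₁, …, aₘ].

a₀ = ⌊√1679⌋ = 40.

[40; 1, 39, 1, 80]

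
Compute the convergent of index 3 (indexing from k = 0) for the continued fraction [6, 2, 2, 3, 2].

Using pₖ = aₖpₖ₋₁ + pₖ₋₂, qₖ = aₖqₖ₋₁ + qₖ₋₂ (with p₋₁=1, p₋₂=0, q₋₁=0, q₋₂=1):
  k=0: a=6, p=6, q=1
  k=1: a=2, p=13, q=2
  k=2: a=2, p=32, q=5
  k=3: a=3, p=109, q=17

109/17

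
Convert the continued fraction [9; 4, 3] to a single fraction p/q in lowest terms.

Using pₖ = aₖpₖ₋₁ + pₖ₋₂ and qₖ = aₖqₖ₋₁ + qₖ₋₂:
  k=0: a=9, p=9, q=1
  k=1: a=4, p=37, q=4
  k=2: a=3, p=120, q=13

120/13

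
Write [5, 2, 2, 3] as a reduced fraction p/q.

92/17

Using pₖ = aₖpₖ₋₁ + pₖ₋₂ and qₖ = aₖqₖ₋₁ + qₖ₋₂:
  k=0: a=5, p=5, q=1
  k=1: a=2, p=11, q=2
  k=2: a=2, p=27, q=5
  k=3: a=3, p=92, q=17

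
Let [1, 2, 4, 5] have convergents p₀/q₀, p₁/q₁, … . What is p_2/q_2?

Using pₖ = aₖpₖ₋₁ + pₖ₋₂, qₖ = aₖqₖ₋₁ + qₖ₋₂ (with p₋₁=1, p₋₂=0, q₋₁=0, q₋₂=1):
  k=0: a=1, p=1, q=1
  k=1: a=2, p=3, q=2
  k=2: a=4, p=13, q=9

13/9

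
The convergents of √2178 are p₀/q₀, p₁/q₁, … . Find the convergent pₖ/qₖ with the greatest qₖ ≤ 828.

19601/420

√2178 = [46; 1, 2, 46, 2, 1, 92, …] (period length 6).
Convergents:
  p_0/q_0 = 46/1
  p_1/q_1 = 47/1
  p_2/q_2 = 140/3
  p_3/q_3 = 6487/139
  p_4/q_4 = 13114/281
  p_5/q_5 = 19601/420
  p_6/q_6 = 1816406/38921
q_5 = 420 ≤ 828 < 38921 = q_6, so the answer is 19601/420.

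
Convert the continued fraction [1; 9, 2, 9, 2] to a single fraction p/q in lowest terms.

Using pₖ = aₖpₖ₋₁ + pₖ₋₂ and qₖ = aₖqₖ₋₁ + qₖ₋₂:
  k=0: a=1, p=1, q=1
  k=1: a=9, p=10, q=9
  k=2: a=2, p=21, q=19
  k=3: a=9, p=199, q=180
  k=4: a=2, p=419, q=379

419/379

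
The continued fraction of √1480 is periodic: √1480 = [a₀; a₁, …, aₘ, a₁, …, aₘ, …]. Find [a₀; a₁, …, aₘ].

a₀ = ⌊√1480⌋ = 38.
With m₀=0, d₀=1 and mₖ₊₁ = dₖaₖ − mₖ, dₖ₊₁ = (n − mₖ₊₁²)/dₖ, aₖ₊₁ = ⌊(a₀+mₖ₊₁)/dₖ₊₁⌋:
  k=1: m=38, d=36, a=2
  k=2: m=34, d=9, a=8
  k=3: m=38, d=4, a=19
  k=4: m=38, d=9, a=8
  k=5: m=34, d=36, a=2
  k=6: m=38, d=1, a=76
d=1 and a=2a₀=76 at k=6, so the next step gives (m, d) = (38, 36) again — its k=1 value — and the period has length 6.

[38; 2, 8, 19, 8, 2, 76]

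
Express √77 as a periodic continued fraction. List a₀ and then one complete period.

[8; 1, 3, 2, 3, 1, 16]

a₀ = ⌊√77⌋ = 8.
With m₀=0, d₀=1 and mₖ₊₁ = dₖaₖ − mₖ, dₖ₊₁ = (n − mₖ₊₁²)/dₖ, aₖ₊₁ = ⌊(a₀+mₖ₊₁)/dₖ₊₁⌋:
  k=1: m=8, d=13, a=1
  k=2: m=5, d=4, a=3
  k=3: m=7, d=7, a=2
  k=4: m=7, d=4, a=3
  k=5: m=5, d=13, a=1
  k=6: m=8, d=1, a=16
d=1 and a=2a₀=16 at k=6, so the next step gives (m, d) = (8, 13) again — its k=1 value — and the period has length 6.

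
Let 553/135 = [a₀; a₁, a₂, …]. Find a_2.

2

553 = 4·135 + 13   →  a_0 = 4
135 = 10·13 + 5   →  a_1 = 10
13 = 2·5 + 3   →  a_2 = 2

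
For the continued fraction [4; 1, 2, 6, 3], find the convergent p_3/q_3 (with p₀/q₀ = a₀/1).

Using pₖ = aₖpₖ₋₁ + pₖ₋₂, qₖ = aₖqₖ₋₁ + qₖ₋₂ (with p₋₁=1, p₋₂=0, q₋₁=0, q₋₂=1):
  k=0: a=4, p=4, q=1
  k=1: a=1, p=5, q=1
  k=2: a=2, p=14, q=3
  k=3: a=6, p=89, q=19

89/19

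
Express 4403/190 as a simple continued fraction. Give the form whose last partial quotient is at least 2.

[23; 5, 1, 3, 8]

4403 = 23×190 + 33
190 = 5×33 + 25
33 = 1×25 + 8
25 = 3×8 + 1
8 = 8×1 + 0  (stop)
So 4403/190 = [23; 5, 1, 3, 8].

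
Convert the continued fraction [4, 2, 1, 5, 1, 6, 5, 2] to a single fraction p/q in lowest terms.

6730/1547

Using pₖ = aₖpₖ₋₁ + pₖ₋₂ and qₖ = aₖqₖ₋₁ + qₖ₋₂:
  k=0: a=4, p=4, q=1
  k=1: a=2, p=9, q=2
  k=2: a=1, p=13, q=3
  k=3: a=5, p=74, q=17
  k=4: a=1, p=87, q=20
  k=5: a=6, p=596, q=137
  k=6: a=5, p=3067, q=705
  k=7: a=2, p=6730, q=1547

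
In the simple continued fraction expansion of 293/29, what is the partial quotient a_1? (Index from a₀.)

293 = 10·29 + 3   →  a_0 = 10
29 = 9·3 + 2   →  a_1 = 9

9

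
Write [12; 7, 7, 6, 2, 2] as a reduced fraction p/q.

Using pₖ = aₖpₖ₋₁ + pₖ₋₂ and qₖ = aₖqₖ₋₁ + qₖ₋₂:
  k=0: a=12, p=12, q=1
  k=1: a=7, p=85, q=7
  k=2: a=7, p=607, q=50
  k=3: a=6, p=3727, q=307
  k=4: a=2, p=8061, q=664
  k=5: a=2, p=19849, q=1635

19849/1635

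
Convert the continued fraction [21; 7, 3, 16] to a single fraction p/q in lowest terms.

Using pₖ = aₖpₖ₋₁ + pₖ₋₂ and qₖ = aₖqₖ₋₁ + qₖ₋₂:
  k=0: a=21, p=21, q=1
  k=1: a=7, p=148, q=7
  k=2: a=3, p=465, q=22
  k=3: a=16, p=7588, q=359

7588/359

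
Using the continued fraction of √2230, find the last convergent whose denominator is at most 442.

16103/341

√2230 = [47; 4, 2, 18, 2, 4, 94, …] (period length 6).
Convergents:
  p_0/q_0 = 47/1
  p_1/q_1 = 189/4
  p_2/q_2 = 425/9
  p_3/q_3 = 7839/166
  p_4/q_4 = 16103/341
  p_5/q_5 = 72251/1530
q_4 = 341 ≤ 442 < 1530 = q_5, so the answer is 16103/341.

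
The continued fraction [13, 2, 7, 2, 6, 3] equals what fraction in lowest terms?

Fold from the inside: start with 3/1.
  6 + 1/3 = 19/3
  2 + 3/19 = 41/19
  7 + 19/41 = 306/41
  2 + 41/306 = 653/306
  13 + 306/653 = 8795/653

8795/653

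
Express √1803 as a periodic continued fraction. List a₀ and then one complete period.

[42; 2, 6, 28, 6, 2, 84]

a₀ = ⌊√1803⌋ = 42.
With m₀=0, d₀=1 and mₖ₊₁ = dₖaₖ − mₖ, dₖ₊₁ = (n − mₖ₊₁²)/dₖ, aₖ₊₁ = ⌊(a₀+mₖ₊₁)/dₖ₊₁⌋:
  k=1: m=42, d=39, a=2
  k=2: m=36, d=13, a=6
  k=3: m=42, d=3, a=28
  k=4: m=42, d=13, a=6
  k=5: m=36, d=39, a=2
  k=6: m=42, d=1, a=84
d=1 and a=2a₀=84 at k=6, so the next step gives (m, d) = (42, 39) again — its k=1 value — and the period has length 6.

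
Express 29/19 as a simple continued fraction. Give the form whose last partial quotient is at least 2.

29 = 1*19 + 10
19 = 1*10 + 9
10 = 1*9 + 1
9 = 9*1 + 0  (stop)
So 29/19 = [1; 1, 1, 9].

[1; 1, 1, 9]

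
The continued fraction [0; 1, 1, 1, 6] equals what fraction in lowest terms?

Fold from the inside: start with 6/1.
  1 + 1/6 = 7/6
  1 + 6/7 = 13/7
  1 + 7/13 = 20/13
  0 + 13/20 = 13/20

13/20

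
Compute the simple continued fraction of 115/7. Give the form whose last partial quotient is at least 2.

115 = 16·7 + 3
7 = 2·3 + 1
3 = 3·1 + 0  (stop)
So 115/7 = [16; 2, 3].

[16; 2, 3]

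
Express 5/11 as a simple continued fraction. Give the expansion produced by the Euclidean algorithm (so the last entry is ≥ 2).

[0; 2, 5]

5 = 0×11 + 5
11 = 2×5 + 1
5 = 5×1 + 0  (stop)
So 5/11 = [0; 2, 5].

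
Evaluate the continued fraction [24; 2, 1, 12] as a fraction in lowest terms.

Fold from the inside: start with 12/1.
  1 + 1/12 = 13/12
  2 + 12/13 = 38/13
  24 + 13/38 = 925/38

925/38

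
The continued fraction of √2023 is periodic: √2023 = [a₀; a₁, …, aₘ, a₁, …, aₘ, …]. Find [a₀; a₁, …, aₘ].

[44; 1, 43, 1, 88]

a₀ = ⌊√2023⌋ = 44.
With m₀=0, d₀=1 and mₖ₊₁ = dₖaₖ − mₖ, dₖ₊₁ = (n − mₖ₊₁²)/dₖ, aₖ₊₁ = ⌊(a₀+mₖ₊₁)/dₖ₊₁⌋:
  k=1: m=44, d=87, a=1
  k=2: m=43, d=2, a=43
  k=3: m=43, d=87, a=1
  k=4: m=44, d=1, a=88
d=1 and a=2a₀=88 at k=4, so the next step gives (m, d) = (44, 87) again — its k=1 value — and the period has length 4.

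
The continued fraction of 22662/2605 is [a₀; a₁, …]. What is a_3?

22662 = 8·2605 + 1822   →  a_0 = 8
2605 = 1·1822 + 783   →  a_1 = 1
1822 = 2·783 + 256   →  a_2 = 2
783 = 3·256 + 15   →  a_3 = 3

3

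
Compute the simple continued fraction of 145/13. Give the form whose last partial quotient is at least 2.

[11; 6, 2]

145 = 11*13 + 2
13 = 6*2 + 1
2 = 2*1 + 0  (stop)
So 145/13 = [11; 6, 2].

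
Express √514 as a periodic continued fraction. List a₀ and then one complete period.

[22; 1, 2, 22, 2, 1, 44]

a₀ = ⌊√514⌋ = 22.
With m₀=0, d₀=1 and mₖ₊₁ = dₖaₖ − mₖ, dₖ₊₁ = (n − mₖ₊₁²)/dₖ, aₖ₊₁ = ⌊(a₀+mₖ₊₁)/dₖ₊₁⌋:
  k=1: m=22, d=30, a=1
  k=2: m=8, d=15, a=2
  k=3: m=22, d=2, a=22
  k=4: m=22, d=15, a=2
  k=5: m=8, d=30, a=1
  k=6: m=22, d=1, a=44
d=1 and a=2a₀=44 at k=6, so the next step gives (m, d) = (22, 30) again — its k=1 value — and the period has length 6.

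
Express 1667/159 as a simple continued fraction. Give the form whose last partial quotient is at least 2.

[10; 2, 15, 2, 2]

1667 = 10×159 + 77
159 = 2×77 + 5
77 = 15×5 + 2
5 = 2×2 + 1
2 = 2×1 + 0  (stop)
So 1667/159 = [10; 2, 15, 2, 2].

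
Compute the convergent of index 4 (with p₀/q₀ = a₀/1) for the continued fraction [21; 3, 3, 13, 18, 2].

Using pₖ = aₖpₖ₋₁ + pₖ₋₂, qₖ = aₖqₖ₋₁ + qₖ₋₂ (with p₋₁=1, p₋₂=0, q₋₁=0, q₋₂=1):
  k=0: a=21, p=21, q=1
  k=1: a=3, p=64, q=3
  k=2: a=3, p=213, q=10
  k=3: a=13, p=2833, q=133
  k=4: a=18, p=51207, q=2404

51207/2404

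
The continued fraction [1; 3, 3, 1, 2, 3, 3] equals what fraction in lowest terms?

Fold from the inside: start with 3/1.
  3 + 1/3 = 10/3
  2 + 3/10 = 23/10
  1 + 10/23 = 33/23
  3 + 23/33 = 122/33
  3 + 33/122 = 399/122
  1 + 122/399 = 521/399

521/399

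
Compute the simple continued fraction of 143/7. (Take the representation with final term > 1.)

143 = 20·7 + 3
7 = 2·3 + 1
3 = 3·1 + 0  (stop)
So 143/7 = [20; 2, 3].

[20; 2, 3]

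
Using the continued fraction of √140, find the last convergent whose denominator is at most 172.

1692/143

√140 = [11; 1, 4, 1, 22, …] (period length 4).
Convergents:
  p_0/q_0 = 11/1
  p_1/q_1 = 12/1
  p_2/q_2 = 59/5
  p_3/q_3 = 71/6
  p_4/q_4 = 1621/137
  p_5/q_5 = 1692/143
  p_6/q_6 = 8389/709
q_5 = 143 ≤ 172 < 709 = q_6, so the answer is 1692/143.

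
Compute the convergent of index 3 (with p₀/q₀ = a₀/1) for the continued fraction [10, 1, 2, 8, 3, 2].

Using pₖ = aₖpₖ₋₁ + pₖ₋₂, qₖ = aₖqₖ₋₁ + qₖ₋₂ (with p₋₁=1, p₋₂=0, q₋₁=0, q₋₂=1):
  k=0: a=10, p=10, q=1
  k=1: a=1, p=11, q=1
  k=2: a=2, p=32, q=3
  k=3: a=8, p=267, q=25

267/25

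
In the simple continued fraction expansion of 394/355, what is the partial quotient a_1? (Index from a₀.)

394 = 1·355 + 39   →  a_0 = 1
355 = 9·39 + 4   →  a_1 = 9

9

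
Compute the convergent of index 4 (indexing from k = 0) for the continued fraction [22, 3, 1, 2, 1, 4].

Using pₖ = aₖpₖ₋₁ + pₖ₋₂, qₖ = aₖqₖ₋₁ + qₖ₋₂ (with p₋₁=1, p₋₂=0, q₋₁=0, q₋₂=1):
  k=0: a=22, p=22, q=1
  k=1: a=3, p=67, q=3
  k=2: a=1, p=89, q=4
  k=3: a=2, p=245, q=11
  k=4: a=1, p=334, q=15

334/15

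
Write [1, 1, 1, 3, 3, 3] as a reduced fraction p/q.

Fold from the inside: start with 3/1.
  3 + 1/3 = 10/3
  3 + 3/10 = 33/10
  1 + 10/33 = 43/33
  1 + 33/43 = 76/43
  1 + 43/76 = 119/76

119/76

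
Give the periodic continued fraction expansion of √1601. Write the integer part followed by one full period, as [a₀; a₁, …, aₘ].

[40; 80]

a₀ = ⌊√1601⌋ = 40.
With m₀=0, d₀=1 and mₖ₊₁ = dₖaₖ − mₖ, dₖ₊₁ = (n − mₖ₊₁²)/dₖ, aₖ₊₁ = ⌊(a₀+mₖ₊₁)/dₖ₊₁⌋:
  k=1: m=40, d=1, a=80
d=1 and a=2a₀=80 at k=1, so the next step gives (m, d) = (40, 1) again — its k=1 value — and the period has length 1.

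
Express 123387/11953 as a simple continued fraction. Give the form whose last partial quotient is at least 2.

123387 = 10×11953 + 3857
11953 = 3×3857 + 382
3857 = 10×382 + 37
382 = 10×37 + 12
37 = 3×12 + 1
12 = 12×1 + 0  (stop)
So 123387/11953 = [10; 3, 10, 10, 3, 12].

[10; 3, 10, 10, 3, 12]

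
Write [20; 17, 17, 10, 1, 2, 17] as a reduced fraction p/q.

3246167/161834

Fold from the inside: start with 17/1.
  2 + 1/17 = 35/17
  1 + 17/35 = 52/35
  10 + 35/52 = 555/52
  17 + 52/555 = 9487/555
  17 + 555/9487 = 161834/9487
  20 + 9487/161834 = 3246167/161834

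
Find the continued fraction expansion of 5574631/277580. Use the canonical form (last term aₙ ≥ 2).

[20; 12, 19, 15, 3, 2, 3, 3]

5574631 = 20·277580 + 23031
277580 = 12·23031 + 1208
23031 = 19·1208 + 79
1208 = 15·79 + 23
79 = 3·23 + 10
23 = 2·10 + 3
10 = 3·3 + 1
3 = 3·1 + 0  (stop)
So 5574631/277580 = [20; 12, 19, 15, 3, 2, 3, 3].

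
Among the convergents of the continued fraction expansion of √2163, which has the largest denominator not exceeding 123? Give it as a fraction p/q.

2930/63

√2163 = [46; 1, 1, 30, 1, 1, 92, …] (period length 6).
Convergents:
  p_0/q_0 = 46/1
  p_1/q_1 = 47/1
  p_2/q_2 = 93/2
  p_3/q_3 = 2837/61
  p_4/q_4 = 2930/63
  p_5/q_5 = 5767/124
q_4 = 63 ≤ 123 < 124 = q_5, so the answer is 2930/63.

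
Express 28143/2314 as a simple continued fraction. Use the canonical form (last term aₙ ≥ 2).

[12; 6, 5, 1, 6, 9]

28143 = 12·2314 + 375
2314 = 6·375 + 64
375 = 5·64 + 55
64 = 1·55 + 9
55 = 6·9 + 1
9 = 9·1 + 0  (stop)
So 28143/2314 = [12; 6, 5, 1, 6, 9].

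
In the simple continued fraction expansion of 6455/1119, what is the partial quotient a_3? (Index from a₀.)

3

6455 = 5·1119 + 860   →  a_0 = 5
1119 = 1·860 + 259   →  a_1 = 1
860 = 3·259 + 83   →  a_2 = 3
259 = 3·83 + 10   →  a_3 = 3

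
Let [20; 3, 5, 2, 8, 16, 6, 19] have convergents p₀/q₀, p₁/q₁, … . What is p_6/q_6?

Using pₖ = aₖpₖ₋₁ + pₖ₋₂, qₖ = aₖqₖ₋₁ + qₖ₋₂ (with p₋₁=1, p₋₂=0, q₋₁=0, q₋₂=1):
  k=0: a=20, p=20, q=1
  k=1: a=3, p=61, q=3
  k=2: a=5, p=325, q=16
  k=3: a=2, p=711, q=35
  k=4: a=8, p=6013, q=296
  k=5: a=16, p=96919, q=4771
  k=6: a=6, p=587527, q=28922

587527/28922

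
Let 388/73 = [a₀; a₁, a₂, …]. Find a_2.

388 = 5·73 + 23   →  a_0 = 5
73 = 3·23 + 4   →  a_1 = 3
23 = 5·4 + 3   →  a_2 = 5

5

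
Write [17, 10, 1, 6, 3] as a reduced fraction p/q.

Using pₖ = aₖpₖ₋₁ + pₖ₋₂ and qₖ = aₖqₖ₋₁ + qₖ₋₂:
  k=0: a=17, p=17, q=1
  k=1: a=10, p=171, q=10
  k=2: a=1, p=188, q=11
  k=3: a=6, p=1299, q=76
  k=4: a=3, p=4085, q=239

4085/239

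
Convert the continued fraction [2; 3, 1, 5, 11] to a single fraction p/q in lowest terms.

Fold from the inside: start with 11/1.
  5 + 1/11 = 56/11
  1 + 11/56 = 67/56
  3 + 56/67 = 257/67
  2 + 67/257 = 581/257

581/257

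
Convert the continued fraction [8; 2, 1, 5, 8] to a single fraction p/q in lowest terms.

1161/139

Fold from the inside: start with 8/1.
  5 + 1/8 = 41/8
  1 + 8/41 = 49/41
  2 + 41/49 = 139/49
  8 + 49/139 = 1161/139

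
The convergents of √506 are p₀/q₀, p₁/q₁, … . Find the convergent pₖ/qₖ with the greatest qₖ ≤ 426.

4049/180

√506 = [22; 2, 44, …] (period length 2).
Convergents:
  p_0/q_0 = 22/1
  p_1/q_1 = 45/2
  p_2/q_2 = 2002/89
  p_3/q_3 = 4049/180
  p_4/q_4 = 180158/8009
q_3 = 180 ≤ 426 < 8009 = q_4, so the answer is 4049/180.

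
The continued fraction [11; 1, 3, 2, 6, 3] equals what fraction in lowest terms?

2155/183

Fold from the inside: start with 3/1.
  6 + 1/3 = 19/3
  2 + 3/19 = 41/19
  3 + 19/41 = 142/41
  1 + 41/142 = 183/142
  11 + 142/183 = 2155/183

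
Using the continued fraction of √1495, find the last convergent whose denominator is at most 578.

17902/463

√1495 = [38; 1, 1, 1, 76, …] (period length 4).
Convergents:
  p_0/q_0 = 38/1
  p_1/q_1 = 39/1
  p_2/q_2 = 77/2
  p_3/q_3 = 116/3
  p_4/q_4 = 8893/230
  p_5/q_5 = 9009/233
  p_6/q_6 = 17902/463
  p_7/q_7 = 26911/696
q_6 = 463 ≤ 578 < 696 = q_7, so the answer is 17902/463.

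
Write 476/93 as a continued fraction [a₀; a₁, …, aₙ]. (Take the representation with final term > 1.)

476 = 5*93 + 11
93 = 8*11 + 5
11 = 2*5 + 1
5 = 5*1 + 0  (stop)
So 476/93 = [5; 8, 2, 5].

[5; 8, 2, 5]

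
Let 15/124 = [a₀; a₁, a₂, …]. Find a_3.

15 = 0·124 + 15   →  a_0 = 0
124 = 8·15 + 4   →  a_1 = 8
15 = 3·4 + 3   →  a_2 = 3
4 = 1·3 + 1   →  a_3 = 1

1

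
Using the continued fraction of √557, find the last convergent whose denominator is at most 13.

118/5

√557 = [23; 1, 1, 1, 1, 46, …] (period length 5).
Convergents:
  p_0/q_0 = 23/1
  p_1/q_1 = 24/1
  p_2/q_2 = 47/2
  p_3/q_3 = 71/3
  p_4/q_4 = 118/5
  p_5/q_5 = 5499/233
q_4 = 5 ≤ 13 < 233 = q_5, so the answer is 118/5.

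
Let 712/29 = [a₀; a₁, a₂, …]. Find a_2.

712 = 24·29 + 16   →  a_0 = 24
29 = 1·16 + 13   →  a_1 = 1
16 = 1·13 + 3   →  a_2 = 1

1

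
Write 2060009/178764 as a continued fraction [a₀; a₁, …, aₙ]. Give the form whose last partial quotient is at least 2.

[11; 1, 1, 10, 12, 12, 19, 3]

2060009 = 11*178764 + 93605
178764 = 1*93605 + 85159
93605 = 1*85159 + 8446
85159 = 10*8446 + 699
8446 = 12*699 + 58
699 = 12*58 + 3
58 = 19*3 + 1
3 = 3*1 + 0  (stop)
So 2060009/178764 = [11; 1, 1, 10, 12, 12, 19, 3].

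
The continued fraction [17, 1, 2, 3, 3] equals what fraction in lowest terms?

Fold from the inside: start with 3/1.
  3 + 1/3 = 10/3
  2 + 3/10 = 23/10
  1 + 10/23 = 33/23
  17 + 23/33 = 584/33

584/33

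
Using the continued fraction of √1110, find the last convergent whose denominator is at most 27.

633/19

√1110 = [33; 3, 6, 3, 66, …] (period length 4).
Convergents:
  p_0/q_0 = 33/1
  p_1/q_1 = 100/3
  p_2/q_2 = 633/19
  p_3/q_3 = 1999/60
q_2 = 19 ≤ 27 < 60 = q_3, so the answer is 633/19.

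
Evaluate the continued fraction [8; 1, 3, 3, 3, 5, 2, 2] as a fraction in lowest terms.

Using pₖ = aₖpₖ₋₁ + pₖ₋₂ and qₖ = aₖqₖ₋₁ + qₖ₋₂:
  k=0: a=8, p=8, q=1
  k=1: a=1, p=9, q=1
  k=2: a=3, p=35, q=4
  k=3: a=3, p=114, q=13
  k=4: a=3, p=377, q=43
  k=5: a=5, p=1999, q=228
  k=6: a=2, p=4375, q=499
  k=7: a=2, p=10749, q=1226

10749/1226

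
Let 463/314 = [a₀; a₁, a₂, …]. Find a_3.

463 = 1·314 + 149   →  a_0 = 1
314 = 2·149 + 16   →  a_1 = 2
149 = 9·16 + 5   →  a_2 = 9
16 = 3·5 + 1   →  a_3 = 3

3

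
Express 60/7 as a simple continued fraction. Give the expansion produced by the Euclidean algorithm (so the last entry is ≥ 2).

[8; 1, 1, 3]

60 = 8×7 + 4
7 = 1×4 + 3
4 = 1×3 + 1
3 = 3×1 + 0  (stop)
So 60/7 = [8; 1, 1, 3].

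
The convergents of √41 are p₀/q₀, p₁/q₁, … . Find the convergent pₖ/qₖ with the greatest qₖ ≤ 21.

√41 = [6; 2, 2, 12, …] (period length 3).
Convergents:
  p_0/q_0 = 6/1
  p_1/q_1 = 13/2
  p_2/q_2 = 32/5
  p_3/q_3 = 397/62
q_2 = 5 ≤ 21 < 62 = q_3, so the answer is 32/5.

32/5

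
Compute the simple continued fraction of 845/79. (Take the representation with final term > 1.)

[10; 1, 2, 3, 2, 3]

845 = 10×79 + 55
79 = 1×55 + 24
55 = 2×24 + 7
24 = 3×7 + 3
7 = 2×3 + 1
3 = 3×1 + 0  (stop)
So 845/79 = [10; 1, 2, 3, 2, 3].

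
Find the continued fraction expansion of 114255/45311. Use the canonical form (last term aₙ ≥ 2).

114255 = 2×45311 + 23633
45311 = 1×23633 + 21678
23633 = 1×21678 + 1955
21678 = 11×1955 + 173
1955 = 11×173 + 52
173 = 3×52 + 17
52 = 3×17 + 1
17 = 17×1 + 0  (stop)
So 114255/45311 = [2; 1, 1, 11, 11, 3, 3, 17].

[2; 1, 1, 11, 11, 3, 3, 17]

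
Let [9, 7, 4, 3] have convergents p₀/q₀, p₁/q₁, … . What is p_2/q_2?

265/29

Using pₖ = aₖpₖ₋₁ + pₖ₋₂, qₖ = aₖqₖ₋₁ + qₖ₋₂ (with p₋₁=1, p₋₂=0, q₋₁=0, q₋₂=1):
  k=0: a=9, p=9, q=1
  k=1: a=7, p=64, q=7
  k=2: a=4, p=265, q=29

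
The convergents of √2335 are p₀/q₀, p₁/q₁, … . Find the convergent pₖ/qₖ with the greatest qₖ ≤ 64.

1353/28

√2335 = [48; 3, 9, 3, 96, …] (period length 4).
Convergents:
  p_0/q_0 = 48/1
  p_1/q_1 = 145/3
  p_2/q_2 = 1353/28
  p_3/q_3 = 4204/87
q_2 = 28 ≤ 64 < 87 = q_3, so the answer is 1353/28.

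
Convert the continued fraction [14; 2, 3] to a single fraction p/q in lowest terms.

Using pₖ = aₖpₖ₋₁ + pₖ₋₂ and qₖ = aₖqₖ₋₁ + qₖ₋₂:
  k=0: a=14, p=14, q=1
  k=1: a=2, p=29, q=2
  k=2: a=3, p=101, q=7

101/7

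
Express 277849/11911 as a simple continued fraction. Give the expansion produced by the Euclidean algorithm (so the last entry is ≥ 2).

277849 = 23·11911 + 3896
11911 = 3·3896 + 223
3896 = 17·223 + 105
223 = 2·105 + 13
105 = 8·13 + 1
13 = 13·1 + 0  (stop)
So 277849/11911 = [23; 3, 17, 2, 8, 13].

[23; 3, 17, 2, 8, 13]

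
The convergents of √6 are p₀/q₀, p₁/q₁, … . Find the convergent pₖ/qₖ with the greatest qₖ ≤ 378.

√6 = [2; 2, 4, …] (period length 2).
Convergents:
  p_0/q_0 = 2/1
  p_1/q_1 = 5/2
  p_2/q_2 = 22/9
  p_3/q_3 = 49/20
  p_4/q_4 = 218/89
  p_5/q_5 = 485/198
  p_6/q_6 = 2158/881
q_5 = 198 ≤ 378 < 881 = q_6, so the answer is 485/198.

485/198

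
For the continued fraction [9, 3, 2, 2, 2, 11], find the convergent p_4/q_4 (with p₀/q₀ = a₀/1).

381/41

Using pₖ = aₖpₖ₋₁ + pₖ₋₂, qₖ = aₖqₖ₋₁ + qₖ₋₂ (with p₋₁=1, p₋₂=0, q₋₁=0, q₋₂=1):
  k=0: a=9, p=9, q=1
  k=1: a=3, p=28, q=3
  k=2: a=2, p=65, q=7
  k=3: a=2, p=158, q=17
  k=4: a=2, p=381, q=41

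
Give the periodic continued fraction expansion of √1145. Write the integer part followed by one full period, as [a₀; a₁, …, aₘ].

[33; 1, 5, 5, 1, 66]

a₀ = ⌊√1145⌋ = 33.
With m₀=0, d₀=1 and mₖ₊₁ = dₖaₖ − mₖ, dₖ₊₁ = (n − mₖ₊₁²)/dₖ, aₖ₊₁ = ⌊(a₀+mₖ₊₁)/dₖ₊₁⌋:
  k=1: m=33, d=56, a=1
  k=2: m=23, d=11, a=5
  k=3: m=32, d=11, a=5
  k=4: m=23, d=56, a=1
  k=5: m=33, d=1, a=66
d=1 and a=2a₀=66 at k=5, so the next step gives (m, d) = (33, 56) again — its k=1 value — and the period has length 5.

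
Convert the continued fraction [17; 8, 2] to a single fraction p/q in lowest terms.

291/17

Fold from the inside: start with 2/1.
  8 + 1/2 = 17/2
  17 + 2/17 = 291/17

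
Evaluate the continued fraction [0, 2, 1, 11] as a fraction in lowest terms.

Fold from the inside: start with 11/1.
  1 + 1/11 = 12/11
  2 + 11/12 = 35/12
  0 + 12/35 = 12/35

12/35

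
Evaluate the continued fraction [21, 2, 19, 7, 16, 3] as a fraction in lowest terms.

292055/13592

Using pₖ = aₖpₖ₋₁ + pₖ₋₂ and qₖ = aₖqₖ₋₁ + qₖ₋₂:
  k=0: a=21, p=21, q=1
  k=1: a=2, p=43, q=2
  k=2: a=19, p=838, q=39
  k=3: a=7, p=5909, q=275
  k=4: a=16, p=95382, q=4439
  k=5: a=3, p=292055, q=13592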